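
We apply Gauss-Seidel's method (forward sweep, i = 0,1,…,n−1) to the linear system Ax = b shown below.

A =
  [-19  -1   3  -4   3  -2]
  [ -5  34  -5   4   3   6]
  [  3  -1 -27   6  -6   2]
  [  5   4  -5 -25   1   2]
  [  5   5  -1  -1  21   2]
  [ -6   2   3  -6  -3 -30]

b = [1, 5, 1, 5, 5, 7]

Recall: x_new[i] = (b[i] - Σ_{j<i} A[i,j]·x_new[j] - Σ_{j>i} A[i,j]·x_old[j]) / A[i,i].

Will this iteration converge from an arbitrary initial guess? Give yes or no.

Split A = D + L + U, D = diag(-19, 34, -27, -25, 21, -30).
T_GS = -(D+L)⁻¹U: row 0 first, T[0,1] = -(-1)/(-19) = -0.0526; later rows by forward substitution.
  T[0,:] = [+0.0000  -0.0526  +0.1579  -0.2105  +0.1579  -0.1053]
  T[1,:] = [+0.0000  -0.0077  +0.1703  -0.1486  -0.0650  -0.1920]
  T[2,:] = [+0.0000  -0.0056  +0.0112  +0.2043  -0.2023  +0.0695]
  T[3,:] = [+0.0000  -0.0107  +0.0566  -0.1067  +0.1016  +0.0143]
  T[4,:] = [+0.0000  +0.0136  -0.0749  +0.0902  -0.0269  -0.0205]
  T[5,:] = [+0.0000  +0.0102  -0.0229  +0.0650  -0.0738  +0.0144]
eigenvalue magnitudes: 0.2704, 0.1120, 0.0504, 0.0504, 0.0170, 0.0000.
ρ(T) = max|λ| = 0.2704; 0.2704 < 1: convergent.

yes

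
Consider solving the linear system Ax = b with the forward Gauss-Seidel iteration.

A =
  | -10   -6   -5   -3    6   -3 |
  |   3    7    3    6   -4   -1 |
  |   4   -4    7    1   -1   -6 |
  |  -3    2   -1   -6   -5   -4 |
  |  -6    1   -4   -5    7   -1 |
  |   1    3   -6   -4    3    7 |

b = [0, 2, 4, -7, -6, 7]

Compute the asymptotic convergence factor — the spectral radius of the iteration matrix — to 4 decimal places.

1.2450

Split A = D + L + U, D = diag(-10, 7, 7, -6, 7, 7).
Gauss-Seidel: T = -(D+L)⁻¹U, row 0 first, T[0,5] = -(-3)/(-10) = -0.3000; later rows by forward substitution.
  T[0,:] = [+0.0000  -0.6000  -0.5000  -0.3000  +0.6000  -0.3000]
  T[1,:] = [+0.0000  +0.2571  -0.2143  -0.7286  +0.3143  +0.2714]
  T[2,:] = [+0.0000  +0.4898  +0.1633  -0.3878  -0.0204  +1.1837]
  T[3,:] = [+0.0000  +0.3041  +0.1514  -0.0282  -1.0252  -0.6235]
  T[4,:] = [+0.0000  -0.0539  -0.1966  -0.3948  -0.2745  +0.0780]
  T[5,:] = [+0.0000  +0.5922  +0.4739  +0.1758  -0.7061  +0.5514]
|λ(T)| sorted: 1.2450, 0.7889, 0.5552, 0.5552, 0.0021, 0.0000.
ρ(T) = max|λ| = 1.2450; 1.2450 > 1 ⇒ diverges.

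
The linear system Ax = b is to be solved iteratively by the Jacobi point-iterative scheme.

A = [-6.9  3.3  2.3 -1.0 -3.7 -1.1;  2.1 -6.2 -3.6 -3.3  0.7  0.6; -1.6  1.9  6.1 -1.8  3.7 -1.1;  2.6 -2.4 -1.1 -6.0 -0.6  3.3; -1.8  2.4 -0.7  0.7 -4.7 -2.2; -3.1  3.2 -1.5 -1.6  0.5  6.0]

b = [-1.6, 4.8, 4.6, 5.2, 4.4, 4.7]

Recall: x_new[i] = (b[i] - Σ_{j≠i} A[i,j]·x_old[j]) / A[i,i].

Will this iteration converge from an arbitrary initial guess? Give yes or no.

no

Diagonal D = diag(-6.9, -6.2, 6.1, -6, -4.7, 6); L, U strict lower/upper.
T_J = -D⁻¹(L+U): T[4,2] = -(-0.7)/(-4.7) = -0.1489; T[4,4] = 0.
  T[0,:] = [+0.0000, +0.4783, +0.3333, -0.1449, -0.5362, -0.1594]
  T[1,:] = [+0.3387, +0.0000, -0.5806, -0.5323, +0.1129, +0.0968]
  T[2,:] = [+0.2623, -0.3115, +0.0000, +0.2951, -0.6066, +0.1803]
  T[3,:] = [+0.4333, -0.4000, -0.1833, +0.0000, -0.1000, +0.5500]
  T[4,:] = [-0.3830, +0.5106, -0.1489, +0.1489, +0.0000, -0.4681]
  T[5,:] = [+0.5167, -0.5333, +0.2500, +0.2667, -0.0833, +0.0000]
|eigenvalues of T|: 1.1298, 0.7362, 0.7362, 0.4720, 0.3109, 0.3109.
ρ(T) = max|λ| = 1.1298; 1.1298 > 1 ⇒ diverges.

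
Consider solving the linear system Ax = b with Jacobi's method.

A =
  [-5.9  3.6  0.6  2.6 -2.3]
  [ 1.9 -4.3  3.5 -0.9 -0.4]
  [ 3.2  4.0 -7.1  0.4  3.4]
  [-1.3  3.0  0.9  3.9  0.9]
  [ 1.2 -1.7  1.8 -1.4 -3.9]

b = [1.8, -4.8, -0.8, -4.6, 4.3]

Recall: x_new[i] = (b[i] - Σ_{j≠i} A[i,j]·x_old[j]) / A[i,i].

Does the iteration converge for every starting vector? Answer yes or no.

Write A = D+L+U with D = diag(-5.9, -4.3, -7.1, 3.9, -3.9).
T_J = -D⁻¹(L+U): T[1,3] = -(-0.9)/(-4.3) = -0.2093; T[1,1] = 0.
  T[0,:] = [+0.0000  +0.6102  +0.1017  +0.4407  -0.3898]
  T[1,:] = [+0.4419  +0.0000  +0.8140  -0.2093  -0.0930]
  T[2,:] = [+0.4507  +0.5634  +0.0000  +0.0563  +0.4789]
  T[3,:] = [+0.3333  -0.7692  -0.2308  +0.0000  -0.2308]
  T[4,:] = [+0.3077  -0.4359  +0.4615  -0.3590  +0.0000]
eigenvalue magnitudes: 1.1407, 0.8607, 0.6636, 0.3161, 0.0675.
spectral radius ρ = 1.1407; 1.1407 > 1: divergent.

no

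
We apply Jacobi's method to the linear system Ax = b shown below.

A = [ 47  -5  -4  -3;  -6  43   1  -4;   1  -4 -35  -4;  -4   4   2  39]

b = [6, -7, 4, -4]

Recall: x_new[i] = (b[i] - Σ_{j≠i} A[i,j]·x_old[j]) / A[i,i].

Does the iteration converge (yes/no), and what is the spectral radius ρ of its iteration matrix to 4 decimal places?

Diagonal D = diag(47, 43, -35, 39); L, U strict lower/upper.
Jacobi T = -D⁻¹(L+U): T[1,2] = -(1)/(43) = -0.0233; T[1,1] = 0.
  T[0,:] = [+0.0000  +0.1064  +0.0851  +0.0638]
  T[1,:] = [+0.1395  +0.0000  -0.0233  +0.0930]
  T[2,:] = [+0.0286  -0.1143  +0.0000  -0.1143]
  T[3,:] = [+0.1026  -0.1026  -0.0513  +0.0000]
|λ(T)| sorted: 0.1878, 0.0939, 0.0939, 0.0219.
spectral radius ρ = 0.1878; 0.1878 < 1: convergent.

yes, ρ = 0.1878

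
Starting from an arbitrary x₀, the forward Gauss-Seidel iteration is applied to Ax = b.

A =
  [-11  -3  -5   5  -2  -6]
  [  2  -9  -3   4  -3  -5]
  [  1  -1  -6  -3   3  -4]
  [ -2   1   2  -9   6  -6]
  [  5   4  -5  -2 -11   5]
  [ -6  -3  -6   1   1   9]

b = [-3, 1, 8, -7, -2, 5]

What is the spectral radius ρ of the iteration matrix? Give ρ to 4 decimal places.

1.4521

Split A = D + L + U, D = diag(-11, -9, -6, -9, -11, 9).
GS T = -(D+L)⁻¹U: row 0 first, T[0,3] = -(5)/(-11) = +0.4545; later rows by forward substitution.
  T[0,:] = [+0.0000  -0.2727  -0.4545  +0.4545  -0.1818  -0.5455]
  T[1,:] = [+0.0000  -0.0606  -0.4343  +0.5455  -0.3737  -0.6768]
  T[2,:] = [+0.0000  -0.0354  -0.0034  -0.5152  +0.5320  -0.6448]
  T[3,:] = [+0.0000  +0.0460  +0.0520  -0.1549  +0.7838  -0.7639]
  T[4,:] = [+0.0000  -0.1383  -0.3725  +0.6673  -0.6029  +0.3925]
  T[5,:] = [+0.0000  -0.2153  -0.4144  +0.0845  +0.0888  -0.9778]
|eigenvalues of T|: 1.4521, 0.7703, 0.3848, 0.1663, 0.1283, 0.0000.
spectral radius ρ = 1.4521; 1.4521 > 1 ⇒ diverges.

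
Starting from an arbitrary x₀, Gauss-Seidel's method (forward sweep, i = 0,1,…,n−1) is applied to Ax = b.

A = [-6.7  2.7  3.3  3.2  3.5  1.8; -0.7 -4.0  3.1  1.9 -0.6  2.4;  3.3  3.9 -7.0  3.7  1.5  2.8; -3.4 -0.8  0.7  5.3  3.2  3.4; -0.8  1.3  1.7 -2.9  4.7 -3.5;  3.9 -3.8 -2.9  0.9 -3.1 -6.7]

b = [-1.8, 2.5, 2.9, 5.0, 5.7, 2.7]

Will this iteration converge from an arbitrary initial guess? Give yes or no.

Write A = D+L+U with D = diag(-6.7, -4, -7, 5.3, 4.7, -6.7).
Gauss-Seidel: T = -(D+L)⁻¹U, row 0 first, T[0,2] = -(3.3)/(-6.7) = +0.4925; later rows by forward substitution.
  T[0,:] = [+0.0000, +0.4030, +0.4925, +0.4776, +0.5224, +0.2687]
  T[1,:] = [+0.0000, -0.0705, +0.6888, +0.3914, -0.2414, +0.5530]
  T[2,:] = [+0.0000, +0.1507, +0.6160, +0.9718, +0.3261, +0.8347]
  T[3,:] = [+0.0000, +0.2280, +0.3386, +0.2371, -0.3482, -0.4959]
  T[4,:] = [+0.0000, +0.1743, -0.1206, -0.2322, -0.1771, +0.0295]
  T[5,:] = [+0.0000, +0.1593, -0.2693, -0.2253, +0.3350, -0.5988]
|eigenvalues of T|: 1.1771, 0.6336, 0.6336, 0.3816, 0.2396, 0.0000.
spectral radius ρ = 1.1771; 1.1771 > 1: divergent.

no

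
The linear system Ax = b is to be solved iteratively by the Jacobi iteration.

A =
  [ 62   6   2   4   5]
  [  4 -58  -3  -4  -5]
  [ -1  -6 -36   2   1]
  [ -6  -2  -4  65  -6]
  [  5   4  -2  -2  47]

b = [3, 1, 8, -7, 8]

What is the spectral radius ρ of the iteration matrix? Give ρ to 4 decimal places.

Diagonal D = diag(62, -58, -36, 65, 47); L, U strict lower/upper.
Jacobi T = -D⁻¹(L+U): T[3,2] = -(-4)/(65) = +0.0615; T[3,3] = 0.
  T[0,:] = [+0.0000 -0.0968 -0.0323 -0.0645 -0.0806]
  T[1,:] = [+0.0690 +0.0000 -0.0517 -0.0690 -0.0862]
  T[2,:] = [-0.0278 -0.1667 +0.0000 +0.0556 +0.0278]
  T[3,:] = [+0.0923 +0.0308 +0.0615 +0.0000 +0.0923]
  T[4,:] = [-0.1064 -0.0851 +0.0426 +0.0426 +0.0000]
|eigenvalues of T|: 0.1964, 0.0766, 0.0766, 0.0626, 0.0626.
ρ(T) = max|λ| = 0.1964; 0.1964 < 1 ⇒ converges.

0.1964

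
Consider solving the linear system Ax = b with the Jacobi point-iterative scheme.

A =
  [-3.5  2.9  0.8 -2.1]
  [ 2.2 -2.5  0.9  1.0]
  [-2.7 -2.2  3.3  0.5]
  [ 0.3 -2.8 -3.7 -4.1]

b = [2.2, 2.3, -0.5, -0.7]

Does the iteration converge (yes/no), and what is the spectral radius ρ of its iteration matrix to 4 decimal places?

no, ρ = 1.3475

Let D = diag(-3.5, -2.5, 3.3, -4.1); L, U the strict triangles.
Jacobi T = -D⁻¹(L+U): T[1,0] = -(2.2)/(-2.5) = +0.8800; T[1,1] = 0.
  T[0,:] = [+0.0000 +0.8286 +0.2286 -0.6000]
  T[1,:] = [+0.8800 +0.0000 +0.3600 +0.4000]
  T[2,:] = [+0.8182 +0.6667 +0.0000 -0.1515]
  T[3,:] = [+0.0732 -0.6829 -0.9024 +0.0000]
|roots of det(T-λI)|: 1.3475, 0.7670, 0.7670, 0.2239.
ρ(T) = max|λ| = 1.3475; 1.3475 > 1: divergent.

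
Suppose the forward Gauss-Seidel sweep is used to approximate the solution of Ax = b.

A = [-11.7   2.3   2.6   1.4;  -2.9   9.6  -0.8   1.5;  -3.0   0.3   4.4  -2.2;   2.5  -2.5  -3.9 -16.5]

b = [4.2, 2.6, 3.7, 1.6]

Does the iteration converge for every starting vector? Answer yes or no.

yes

Split A = D + L + U, D = diag(-11.7, 9.6, 4.4, -16.5).
GS T = -(D+L)⁻¹U: row 0 first, T[0,3] = -(1.4)/(-11.7) = +0.1197; later rows by forward substitution.
  T[0,:] = [+0.0000, +0.1966, +0.2222, +0.1197]
  T[1,:] = [+0.0000, +0.0594, +0.1505, -0.1201]
  T[2,:] = [+0.0000, +0.1300, +0.1413, +0.5898]
  T[3,:] = [+0.0000, -0.0099, -0.0225, -0.1031]
eigenvalue magnitudes: 0.2158, 0.0758, 0.0758, 0.0000.
ρ(T) = max|λ| = 0.2158; 0.2158 < 1: convergent.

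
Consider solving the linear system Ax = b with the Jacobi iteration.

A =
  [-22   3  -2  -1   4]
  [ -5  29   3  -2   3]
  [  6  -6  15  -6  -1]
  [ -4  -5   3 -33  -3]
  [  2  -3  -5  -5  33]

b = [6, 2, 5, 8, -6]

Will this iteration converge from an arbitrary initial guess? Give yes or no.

A = D + L + U where D = diag(-22, 29, 15, -33, 33).
Jacobi: T = -D⁻¹(L+U), T[2,1] = -(-6)/(15) = +0.4000; T[2,2] = 0.
  T[0,:] = [+0.0000, +0.1364, -0.0909, -0.0455, +0.1818]
  T[1,:] = [+0.1724, +0.0000, -0.1034, +0.0690, -0.1034]
  T[2,:] = [-0.4000, +0.4000, +0.0000, +0.4000, +0.0667]
  T[3,:] = [-0.1212, -0.1515, +0.0909, +0.0000, -0.0909]
  T[4,:] = [-0.0606, +0.0909, +0.1515, +0.1515, +0.0000]
|roots of det(T-λI)|: 0.2901, 0.1993, 0.1977, 0.1977, 0.0753.
ρ = 0.2901; 0.2901 < 1, so it converges for any x₀.

yes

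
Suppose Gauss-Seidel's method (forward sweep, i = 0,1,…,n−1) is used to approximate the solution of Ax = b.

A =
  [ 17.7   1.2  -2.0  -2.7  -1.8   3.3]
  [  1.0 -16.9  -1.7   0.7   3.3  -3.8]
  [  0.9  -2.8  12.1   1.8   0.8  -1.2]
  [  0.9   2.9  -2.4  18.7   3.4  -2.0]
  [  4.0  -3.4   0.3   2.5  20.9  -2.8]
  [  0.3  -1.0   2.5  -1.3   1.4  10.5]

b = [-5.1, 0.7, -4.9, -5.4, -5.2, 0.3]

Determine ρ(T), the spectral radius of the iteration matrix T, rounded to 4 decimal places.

0.1642

Let D = diag(17.7, -16.9, 12.1, 18.7, 20.9, 10.5); L, U the strict triangles.
GS T = -(D+L)⁻¹U: row 0 first, T[0,4] = -(-1.8)/(17.7) = +0.1017; later rows by forward substitution.
  T[0,:] = [+0.0000 -0.0678 +0.1130 +0.1525 +0.1017 -0.1864]
  T[1,:] = [+0.0000 -0.0040 -0.0939 +0.0504 +0.2013 -0.2359]
  T[2,:] = [+0.0000 +0.0041 -0.0301 -0.1484 -0.0271 +0.0585]
  T[3,:] = [+0.0000 +0.0044 +0.0053 -0.0342 -0.2214 +0.1600]
  T[4,:] = [+0.0000 +0.0117 -0.0371 -0.0148 +0.0402 +0.1113]
  T[5,:] = [+0.0000 -0.0004 +0.0006 +0.0335 -0.0100 -0.0261]
|roots of det(T-λI)|: 0.1642, 0.1132, 0.1132, 0.0271, 0.0124, 0.0000.
ρ(T) = max|λ| = 0.1642; 0.1642 < 1, so it converges for any x₀.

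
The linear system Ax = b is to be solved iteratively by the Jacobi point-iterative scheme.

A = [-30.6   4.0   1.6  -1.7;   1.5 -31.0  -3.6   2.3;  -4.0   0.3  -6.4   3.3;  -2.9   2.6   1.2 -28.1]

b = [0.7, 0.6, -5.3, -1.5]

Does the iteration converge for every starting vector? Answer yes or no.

yes

A = D + L + U where D = diag(-30.6, -31, -6.4, -28.1).
Jacobi T = -D⁻¹(L+U): T[0,1] = -(4)/(-30.6) = +0.1307; T[0,0] = 0.
  T[0,:] = [+0.0000  +0.1307  +0.0523  -0.0556]
  T[1,:] = [+0.0484  +0.0000  -0.1161  +0.0742]
  T[2,:] = [-0.6250  +0.0469  +0.0000  +0.5156]
  T[3,:] = [-0.1032  +0.0925  +0.0427  +0.0000]
|roots of det(T-λI)|: 0.1649, 0.1386, 0.1386, 0.1227.
ρ = 0.1649; 0.1649 < 1, so it converges for any x₀.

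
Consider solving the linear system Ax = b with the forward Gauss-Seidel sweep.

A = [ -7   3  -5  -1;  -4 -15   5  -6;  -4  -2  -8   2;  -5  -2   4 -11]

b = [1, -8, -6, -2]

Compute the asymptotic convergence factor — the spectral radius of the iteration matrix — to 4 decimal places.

0.5451

Let D = diag(-7, -15, -8, -11); L, U the strict triangles.
GS T = -(D+L)⁻¹U: row 0 first, T[0,2] = -(-5)/(-7) = -0.7143; later rows by forward substitution.
  T[0,:] = [+0.0000  +0.4286  -0.7143  -0.1429]
  T[1,:] = [+0.0000  -0.1143  +0.5238  -0.3619]
  T[2,:] = [+0.0000  -0.1857  +0.2262  +0.4119]
  T[3,:] = [+0.0000  -0.2416  +0.3117  +0.2805]
eigenvalue magnitudes: 0.5451, 0.2650, 0.1124, 0.0000.
spectral radius ρ = 0.5451; 0.5451 < 1, so it converges for any x₀.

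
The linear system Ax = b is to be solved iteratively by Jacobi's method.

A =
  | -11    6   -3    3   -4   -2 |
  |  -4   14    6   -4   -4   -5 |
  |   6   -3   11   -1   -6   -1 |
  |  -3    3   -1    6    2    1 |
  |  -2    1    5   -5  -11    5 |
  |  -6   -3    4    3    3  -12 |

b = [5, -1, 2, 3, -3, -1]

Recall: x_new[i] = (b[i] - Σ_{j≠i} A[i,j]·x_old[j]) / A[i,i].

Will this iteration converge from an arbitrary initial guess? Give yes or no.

no

Let D = diag(-11, 14, 11, 6, -11, -12); L, U the strict triangles.
Jacobi: T = -D⁻¹(L+U), T[2,4] = -(-6)/(11) = +0.5455; T[2,2] = 0.
  T[0,:] = [+0.0000 +0.5455 -0.2727 +0.2727 -0.3636 -0.1818]
  T[1,:] = [+0.2857 +0.0000 -0.4286 +0.2857 +0.2857 +0.3571]
  T[2,:] = [-0.5455 +0.2727 +0.0000 +0.0909 +0.5455 +0.0909]
  T[3,:] = [+0.5000 -0.5000 +0.1667 +0.0000 -0.3333 -0.1667]
  T[4,:] = [-0.1818 +0.0909 +0.4545 -0.4545 +0.0000 +0.4545]
  T[5,:] = [-0.5000 -0.2500 +0.3333 +0.2500 +0.2500 +0.0000]
|roots of det(T-λI)|: 1.1445, 0.7938, 0.7938, 0.4688, 0.4688, 0.0962.
ρ(T) = max|λ| = 1.1445; 1.1445 > 1, so it fails to converge.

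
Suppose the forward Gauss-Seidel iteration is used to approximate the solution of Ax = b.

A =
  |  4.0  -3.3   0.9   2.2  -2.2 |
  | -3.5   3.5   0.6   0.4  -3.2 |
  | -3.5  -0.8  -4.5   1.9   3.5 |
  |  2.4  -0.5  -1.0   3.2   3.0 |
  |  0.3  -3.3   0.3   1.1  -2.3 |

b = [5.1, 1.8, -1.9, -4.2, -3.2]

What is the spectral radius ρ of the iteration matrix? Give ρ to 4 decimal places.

Split A = D + L + U, D = diag(4, 3.5, -4.5, 3.2, -2.3).
GS T = -(D+L)⁻¹U: row 0 first, T[0,4] = -(-2.2)/(4) = +0.5500; later rows by forward substitution.
  T[0,:] = [+0.0000, +0.8250, -0.2250, -0.5500, +0.5500]
  T[1,:] = [+0.0000, +0.8250, -0.3964, -0.6643, +1.4643]
  T[2,:] = [+0.0000, -0.7883, +0.2455, +0.9681, +0.0897]
  T[3,:] = [+0.0000, -0.7362, +0.1835, +0.6112, -1.0932]
  T[4,:] = [+0.0000, -1.5310, +0.6592, +1.3000, -2.5403]
|λ(T)| sorted: 1.4792, 0.3142, 0.3142, 0.0500, 0.0000.
spectral radius ρ = 1.4792; 1.4792 > 1: divergent.

1.4792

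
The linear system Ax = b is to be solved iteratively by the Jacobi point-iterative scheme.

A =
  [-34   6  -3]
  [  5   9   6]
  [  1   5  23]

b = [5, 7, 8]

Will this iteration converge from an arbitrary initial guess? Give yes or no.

A = D + L + U where D = diag(-34, 9, 23).
Jacobi: T = -D⁻¹(L+U), T[2,0] = -(1)/(23) = -0.0435; T[2,2] = 0.
  T[0,:] = [+0.0000  +0.1765  -0.0882]
  T[1,:] = [-0.5556  +0.0000  -0.6667]
  T[2,:] = [-0.0435  -0.2174  +0.0000]
|λ(T)| sorted: 0.2673, 0.1440, 0.1440.
ρ = 0.2673; 0.2673 < 1, so it converges for any x₀.

yes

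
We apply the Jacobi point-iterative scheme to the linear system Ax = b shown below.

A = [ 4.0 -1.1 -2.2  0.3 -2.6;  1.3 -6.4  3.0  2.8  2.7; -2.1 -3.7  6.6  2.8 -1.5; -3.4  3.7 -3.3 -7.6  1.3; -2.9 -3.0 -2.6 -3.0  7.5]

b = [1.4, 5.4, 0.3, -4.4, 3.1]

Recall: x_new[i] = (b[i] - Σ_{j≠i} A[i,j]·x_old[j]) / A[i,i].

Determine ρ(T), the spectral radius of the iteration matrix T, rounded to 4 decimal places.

1.1493

Let D = diag(4, -6.4, 6.6, -7.6, 7.5); L, U the strict triangles.
Jacobi: T = -D⁻¹(L+U), T[1,3] = -(2.8)/(-6.4) = +0.4375; T[1,1] = 0.
  T[0,:] = [+0.0000 +0.2750 +0.5500 -0.0750 +0.6500]
  T[1,:] = [+0.2031 +0.0000 +0.4688 +0.4375 +0.4219]
  T[2,:] = [+0.3182 +0.5606 +0.0000 -0.4242 +0.2273]
  T[3,:] = [-0.4474 +0.4868 -0.4342 +0.0000 +0.1711]
  T[4,:] = [+0.3867 +0.4000 +0.3467 +0.4000 +0.0000]
eigenvalue magnitudes: 1.1493, 0.9302, 0.6350, 0.6000, 0.1840.
spectral radius ρ = 1.1493; 1.1493 > 1 ⇒ diverges.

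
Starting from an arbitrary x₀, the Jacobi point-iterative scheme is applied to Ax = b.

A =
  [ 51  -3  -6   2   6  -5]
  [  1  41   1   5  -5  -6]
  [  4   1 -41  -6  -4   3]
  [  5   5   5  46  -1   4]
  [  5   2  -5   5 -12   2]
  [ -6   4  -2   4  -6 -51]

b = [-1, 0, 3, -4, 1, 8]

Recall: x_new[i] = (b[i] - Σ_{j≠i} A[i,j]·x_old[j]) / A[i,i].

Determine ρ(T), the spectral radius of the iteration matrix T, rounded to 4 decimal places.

Write A = D+L+U with D = diag(51, 41, -41, 46, -12, -51).
T_J = -D⁻¹(L+U): T[3,4] = -(-1)/(46) = +0.0217; T[3,3] = 0.
  T[0,:] = [+0.0000, +0.0588, +0.1176, -0.0392, -0.1176, +0.0980]
  T[1,:] = [-0.0244, +0.0000, -0.0244, -0.1220, +0.1220, +0.1463]
  T[2,:] = [+0.0976, +0.0244, +0.0000, -0.1463, -0.0976, +0.0732]
  T[3,:] = [-0.1087, -0.1087, -0.1087, +0.0000, +0.0217, -0.0870]
  T[4,:] = [+0.4167, +0.1667, -0.4167, +0.4167, +0.0000, +0.1667]
  T[5,:] = [-0.1176, +0.0784, -0.0392, +0.0784, -0.1176, +0.0000]
eigenvalue magnitudes: 0.2737, 0.2222, 0.2222, 0.1766, 0.1766, 0.1637.
ρ(T) = max|λ| = 0.2737; 0.2737 < 1, so it converges for any x₀.

0.2737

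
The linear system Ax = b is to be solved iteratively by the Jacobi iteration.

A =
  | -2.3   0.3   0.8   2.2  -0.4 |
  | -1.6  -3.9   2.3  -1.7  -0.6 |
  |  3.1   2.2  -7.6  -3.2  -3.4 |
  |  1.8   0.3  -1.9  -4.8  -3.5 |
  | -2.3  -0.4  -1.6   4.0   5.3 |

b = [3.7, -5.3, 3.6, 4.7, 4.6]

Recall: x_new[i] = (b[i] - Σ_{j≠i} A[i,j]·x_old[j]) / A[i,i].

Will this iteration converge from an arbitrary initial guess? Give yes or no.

Split A = D + L + U, D = diag(-2.3, -3.9, -7.6, -4.8, 5.3).
T_J = -D⁻¹(L+U): T[3,2] = -(-1.9)/(-4.8) = -0.3958; T[3,3] = 0.
  T[0,:] = [+0.0000  +0.1304  +0.3478  +0.9565  -0.1739]
  T[1,:] = [-0.4103  +0.0000  +0.5897  -0.4359  -0.1538]
  T[2,:] = [+0.4079  +0.2895  +0.0000  -0.4211  -0.4474]
  T[3,:] = [+0.3750  +0.0625  -0.3958  +0.0000  -0.7292]
  T[4,:] = [+0.4340  +0.0755  +0.3019  -0.7547  +0.0000]
|λ(T)| sorted: 1.2495, 0.7554, 0.5841, 0.5841, 0.3003.
spectral radius ρ = 1.2495; 1.2495 > 1, so it fails to converge.

no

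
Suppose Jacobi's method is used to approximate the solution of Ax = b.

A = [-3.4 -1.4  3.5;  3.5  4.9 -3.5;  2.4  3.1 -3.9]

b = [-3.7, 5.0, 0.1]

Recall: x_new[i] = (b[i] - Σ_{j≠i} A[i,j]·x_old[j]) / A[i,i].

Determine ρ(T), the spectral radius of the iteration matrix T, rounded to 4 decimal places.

Diagonal D = diag(-3.4, 4.9, -3.9); L, U strict lower/upper.
Jacobi T = -D⁻¹(L+U): T[0,1] = -(-1.4)/(-3.4) = -0.4118; T[0,0] = 0.
  T[0,:] = [+0.0000  -0.4118  +1.0294]
  T[1,:] = [-0.7143  +0.0000  +0.7143]
  T[2,:] = [+0.6154  +0.7949  +0.0000]
moduli |λ_i(T)| = 1.4256, 0.7328, 0.7328.
ρ(T) = max|λ| = 1.4256; 1.4256 > 1, so it fails to converge.

1.4256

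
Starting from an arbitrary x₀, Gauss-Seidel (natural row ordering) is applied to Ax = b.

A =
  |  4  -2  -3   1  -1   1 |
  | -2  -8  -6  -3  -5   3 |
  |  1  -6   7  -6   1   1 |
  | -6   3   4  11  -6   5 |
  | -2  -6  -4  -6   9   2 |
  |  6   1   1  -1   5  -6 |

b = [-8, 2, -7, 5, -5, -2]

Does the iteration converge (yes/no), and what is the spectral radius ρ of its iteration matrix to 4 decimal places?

no, ρ = 1.6498

Diagonal D = diag(4, -8, 7, 11, 9, -6); L, U strict lower/upper.
Gauss-Seidel: T = -(D+L)⁻¹U, row 0 first, T[0,4] = -(-1)/(4) = +0.2500; later rows by forward substitution.
  T[0,:] = [+0.0000, +0.5000, +0.7500, -0.2500, +0.2500, -0.2500]
  T[1,:] = [+0.0000, -0.1250, -0.9375, -0.3125, -0.6875, +0.4375]
  T[2,:] = [+0.0000, -0.1786, -0.9107, +0.6250, -0.7679, +0.2679]
  T[3,:] = [+0.0000, +0.3718, +0.9959, -0.2784, +1.1485, -0.8076]
  T[4,:] = [+0.0000, +0.1962, -0.1991, -0.1717, +0.0216, -0.4055]
  T[5,:] = [+0.0000, +0.5510, +0.1100, -0.2946, -0.1659, -0.3357]
|roots of det(T-λI)|: 1.6498, 0.5565, 0.5467, 0.2786, 0.2786, 0.0000.
ρ(T) = max|λ| = 1.6498; 1.6498 > 1, so it fails to converge.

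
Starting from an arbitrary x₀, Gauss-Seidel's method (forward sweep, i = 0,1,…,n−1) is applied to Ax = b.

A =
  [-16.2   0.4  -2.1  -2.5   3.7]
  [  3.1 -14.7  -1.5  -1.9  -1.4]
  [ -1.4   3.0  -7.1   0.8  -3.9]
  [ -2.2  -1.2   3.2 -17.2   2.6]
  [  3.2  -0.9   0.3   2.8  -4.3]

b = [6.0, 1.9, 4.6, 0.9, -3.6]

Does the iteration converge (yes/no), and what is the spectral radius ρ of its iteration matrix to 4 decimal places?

yes, ρ = 0.2810

Diagonal D = diag(-16.2, -14.7, -7.1, -17.2, -4.3); L, U strict lower/upper.
GS T = -(D+L)⁻¹U: row 0 first, T[0,2] = -(-2.1)/(-16.2) = -0.1296; later rows by forward substitution.
  T[0,:] = [+0.0000 +0.0247 -0.1296 -0.1543 +0.2284]
  T[1,:] = [+0.0000 +0.0052 -0.1294 -0.1618 -0.0471]
  T[2,:] = [+0.0000 -0.0027 -0.0291 +0.0747 -0.6142]
  T[3,:] = [+0.0000 -0.0040 +0.0202 +0.0449 +0.0110]
  T[4,:] = [+0.0000 +0.0145 -0.0583 -0.0465 +0.1441]
|eigenvalues of T|: 0.2810, 0.1303, 0.0376, 0.0232, 0.0000.
ρ = 0.2810; 0.2810 < 1: convergent.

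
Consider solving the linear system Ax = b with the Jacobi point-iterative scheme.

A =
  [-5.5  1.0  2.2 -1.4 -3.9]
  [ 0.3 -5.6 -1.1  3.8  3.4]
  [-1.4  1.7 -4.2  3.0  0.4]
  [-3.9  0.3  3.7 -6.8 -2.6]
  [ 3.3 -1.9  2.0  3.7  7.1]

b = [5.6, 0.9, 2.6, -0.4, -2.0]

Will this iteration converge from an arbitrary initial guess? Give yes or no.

no

Split A = D + L + U, D = diag(-5.5, -5.6, -4.2, -6.8, 7.1).
T_J = -D⁻¹(L+U): T[1,2] = -(-1.1)/(-5.6) = -0.1964; T[1,1] = 0.
  T[0,:] = [+0.0000  +0.1818  +0.4000  -0.2545  -0.7091]
  T[1,:] = [+0.0536  +0.0000  -0.1964  +0.6786  +0.6071]
  T[2,:] = [-0.3333  +0.4048  +0.0000  +0.7143  +0.0952]
  T[3,:] = [-0.5735  +0.0441  +0.5441  +0.0000  -0.3824]
  T[4,:] = [-0.4648  +0.2676  -0.2817  -0.5211  +0.0000]
eigenvalue magnitudes: 1.1543, 0.8032, 0.8032, 0.3105, 0.0842.
ρ(T) = max|λ| = 1.1543; 1.1543 > 1 ⇒ diverges.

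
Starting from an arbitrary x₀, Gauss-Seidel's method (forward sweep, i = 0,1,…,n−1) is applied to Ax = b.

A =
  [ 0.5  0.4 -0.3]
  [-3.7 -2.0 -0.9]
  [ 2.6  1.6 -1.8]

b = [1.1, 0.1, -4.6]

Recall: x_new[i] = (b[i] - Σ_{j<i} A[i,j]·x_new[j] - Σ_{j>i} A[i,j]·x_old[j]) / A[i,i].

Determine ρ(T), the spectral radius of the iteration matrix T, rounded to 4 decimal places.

1.3463

Diagonal D = diag(0.5, -2, -1.8); L, U strict lower/upper.
GS T = -(D+L)⁻¹U: row 0 first, T[0,2] = -(-0.3)/(0.5) = +0.6000; later rows by forward substitution.
  T[0,:] = [+0.0000  -0.8000  +0.6000]
  T[1,:] = [+0.0000  +1.4800  -1.5600]
  T[2,:] = [+0.0000  +0.1600  -0.5200]
|roots of det(T-λI)|: 1.3463, 0.3863, 0.0000.
ρ = 1.3463; 1.3463 > 1: divergent.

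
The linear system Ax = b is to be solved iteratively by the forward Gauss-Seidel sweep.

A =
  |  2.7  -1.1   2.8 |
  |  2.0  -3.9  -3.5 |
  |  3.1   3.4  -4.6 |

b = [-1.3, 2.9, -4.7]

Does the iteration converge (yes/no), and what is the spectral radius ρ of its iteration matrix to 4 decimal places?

Let D = diag(2.7, -3.9, -4.6); L, U the strict triangles.
T_GS = -(D+L)⁻¹U: row 0 first, T[0,1] = -(-1.1)/(2.7) = +0.4074; later rows by forward substitution.
  T[0,:] = [+0.0000, +0.4074, -1.0370]
  T[1,:] = [+0.0000, +0.2089, -1.4292]
  T[2,:] = [+0.0000, +0.4290, -1.7553]
moduli |λ_i(T)| = 1.3660, 0.1804, 0.0000.
ρ(T) = max|λ| = 1.3660; 1.3660 > 1: divergent.

no, ρ = 1.3660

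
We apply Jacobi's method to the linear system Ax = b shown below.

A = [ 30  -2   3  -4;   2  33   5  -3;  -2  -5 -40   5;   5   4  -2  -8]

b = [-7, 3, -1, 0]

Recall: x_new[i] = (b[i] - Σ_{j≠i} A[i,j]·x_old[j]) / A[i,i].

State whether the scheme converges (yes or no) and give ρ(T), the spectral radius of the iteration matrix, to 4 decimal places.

yes, ρ = 0.3787

Split A = D + L + U, D = diag(30, 33, -40, -8).
Jacobi T = -D⁻¹(L+U): T[3,0] = -(5)/(-8) = +0.6250; T[3,3] = 0.
  T[0,:] = [+0.0000, +0.0667, -0.1000, +0.1333]
  T[1,:] = [-0.0606, +0.0000, -0.1515, +0.0909]
  T[2,:] = [-0.0500, -0.1250, +0.0000, +0.1250]
  T[3,:] = [+0.6250, +0.5000, -0.2500, +0.0000]
|λ(T)| sorted: 0.3787, 0.2326, 0.2326, 0.0636.
spectral radius ρ = 0.3787; 0.3787 < 1: convergent.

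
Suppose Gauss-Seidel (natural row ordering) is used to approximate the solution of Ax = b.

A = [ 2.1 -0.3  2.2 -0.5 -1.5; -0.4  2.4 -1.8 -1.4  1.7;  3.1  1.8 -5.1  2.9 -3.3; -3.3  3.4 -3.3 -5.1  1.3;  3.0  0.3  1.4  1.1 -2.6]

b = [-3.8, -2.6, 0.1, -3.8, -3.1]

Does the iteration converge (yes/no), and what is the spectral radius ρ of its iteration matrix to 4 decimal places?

no, ρ = 1.5439

Diagonal D = diag(2.1, 2.4, -5.1, -5.1, -2.6); L, U strict lower/upper.
Gauss-Seidel: T = -(D+L)⁻¹U, row 0 first, T[0,4] = -(-1.5)/(2.1) = +0.7143; later rows by forward substitution.
  T[0,:] = [+0.0000, +0.1429, -1.0476, +0.2381, +0.7143]
  T[1,:] = [+0.0000, +0.0238, +0.5754, +0.6230, -0.5893]
  T[2,:] = [+0.0000, +0.0952, -0.4337, +0.9332, -0.4209]
  T[3,:] = [+0.0000, -0.1382, +1.3421, -0.3426, -0.3278]
  T[4,:] = [+0.0000, +0.1604, -0.8081, +0.7042, +0.3909]
|roots of det(T-λI)|: 1.5439, 0.6253, 0.6253, 0.0297, 0.0000.
ρ = 1.5439; 1.5439 > 1: divergent.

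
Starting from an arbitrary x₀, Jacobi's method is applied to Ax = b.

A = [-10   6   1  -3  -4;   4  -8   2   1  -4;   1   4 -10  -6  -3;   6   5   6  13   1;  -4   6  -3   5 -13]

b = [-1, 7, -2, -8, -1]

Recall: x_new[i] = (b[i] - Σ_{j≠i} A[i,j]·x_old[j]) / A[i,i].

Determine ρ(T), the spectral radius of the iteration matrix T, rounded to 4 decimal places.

Diagonal D = diag(-10, -8, -10, 13, -13); L, U strict lower/upper.
T_J = -D⁻¹(L+U): T[4,3] = -(5)/(-13) = +0.3846; T[4,4] = 0.
  T[0,:] = [+0.0000 +0.6000 +0.1000 -0.3000 -0.4000]
  T[1,:] = [+0.5000 +0.0000 +0.2500 +0.1250 -0.5000]
  T[2,:] = [+0.1000 +0.4000 +0.0000 -0.6000 -0.3000]
  T[3,:] = [-0.4615 -0.3846 -0.4615 +0.0000 -0.0769]
  T[4,:] = [-0.3077 +0.4615 -0.2308 +0.3846 +0.0000]
moduli |λ_i(T)| = 1.1314, 0.8294, 0.5458, 0.5458, 0.1338.
spectral radius ρ = 1.1314; 1.1314 > 1, so it fails to converge.

1.1314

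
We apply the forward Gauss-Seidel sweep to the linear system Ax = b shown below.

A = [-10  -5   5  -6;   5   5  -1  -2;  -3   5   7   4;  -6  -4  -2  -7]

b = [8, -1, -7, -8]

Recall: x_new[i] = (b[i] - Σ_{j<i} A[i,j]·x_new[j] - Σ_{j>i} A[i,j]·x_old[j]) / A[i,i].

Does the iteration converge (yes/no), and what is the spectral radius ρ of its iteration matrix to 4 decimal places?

no, ρ = 1.6009

A = D + L + U where D = diag(-10, 5, 7, -7).
Gauss-Seidel: T = -(D+L)⁻¹U, row 0 first, T[0,2] = -(5)/(-10) = +0.5000; later rows by forward substitution.
  T[0,:] = [+0.0000 -0.5000 +0.5000 -0.6000]
  T[1,:] = [+0.0000 +0.5000 -0.3000 +1.0000]
  T[2,:] = [+0.0000 -0.5714 +0.4286 -1.5429]
  T[3,:] = [+0.0000 +0.3061 -0.3796 +0.3837]
|λ(T)| sorted: 1.6009, 0.3711, 0.0825, 0.0000.
spectral radius ρ = 1.6009; 1.6009 > 1: divergent.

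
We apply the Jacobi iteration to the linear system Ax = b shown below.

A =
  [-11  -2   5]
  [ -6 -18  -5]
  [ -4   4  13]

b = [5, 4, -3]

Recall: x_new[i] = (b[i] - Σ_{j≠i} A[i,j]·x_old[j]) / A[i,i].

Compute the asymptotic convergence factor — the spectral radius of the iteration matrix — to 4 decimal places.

0.6213

Diagonal D = diag(-11, -18, 13); L, U strict lower/upper.
Jacobi: T = -D⁻¹(L+U), T[1,2] = -(-5)/(-18) = -0.2778; T[1,1] = 0.
  T[0,:] = [+0.0000 -0.1818 +0.4545]
  T[1,:] = [-0.3333 +0.0000 -0.2778]
  T[2,:] = [+0.3077 -0.3077 +0.0000]
eigenvalue magnitudes: 0.6213, 0.3163, 0.3163.
spectral radius ρ = 0.6213; 0.6213 < 1: convergent.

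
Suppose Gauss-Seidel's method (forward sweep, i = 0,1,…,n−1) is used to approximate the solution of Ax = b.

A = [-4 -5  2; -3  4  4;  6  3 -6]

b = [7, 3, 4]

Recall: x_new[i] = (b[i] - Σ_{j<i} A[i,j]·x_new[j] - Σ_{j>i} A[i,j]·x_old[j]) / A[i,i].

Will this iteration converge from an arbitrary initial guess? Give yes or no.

no

Diagonal D = diag(-4, 4, -6); L, U strict lower/upper.
Gauss-Seidel: T = -(D+L)⁻¹U, row 0 first, T[0,1] = -(-5)/(-4) = -1.2500; later rows by forward substitution.
  T[0,:] = [+0.0000 -1.2500 +0.5000]
  T[1,:] = [+0.0000 -0.9375 -0.6250]
  T[2,:] = [+0.0000 -1.7188 +0.1875]
|roots of det(T-λI)|: 1.5542, 0.8042, 0.0000.
spectral radius ρ = 1.5542; 1.5542 > 1, so it fails to converge.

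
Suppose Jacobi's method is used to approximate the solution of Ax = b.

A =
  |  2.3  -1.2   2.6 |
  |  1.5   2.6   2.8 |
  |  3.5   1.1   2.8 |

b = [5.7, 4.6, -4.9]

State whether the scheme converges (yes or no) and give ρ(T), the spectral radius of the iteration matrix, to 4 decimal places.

no, ρ = 1.3646

Let D = diag(2.3, 2.6, 2.8); L, U the strict triangles.
Jacobi: T = -D⁻¹(L+U), T[2,1] = -(1.1)/(2.8) = -0.3929; T[2,2] = 0.
  T[0,:] = [+0.0000, +0.5217, -1.1304]
  T[1,:] = [-0.5769, +0.0000, -1.0769]
  T[2,:] = [-1.2500, -0.3929, +0.0000]
moduli |λ_i(T)| = 1.3646, 1.0545, 0.3100.
ρ = 1.3646; 1.3646 > 1: divergent.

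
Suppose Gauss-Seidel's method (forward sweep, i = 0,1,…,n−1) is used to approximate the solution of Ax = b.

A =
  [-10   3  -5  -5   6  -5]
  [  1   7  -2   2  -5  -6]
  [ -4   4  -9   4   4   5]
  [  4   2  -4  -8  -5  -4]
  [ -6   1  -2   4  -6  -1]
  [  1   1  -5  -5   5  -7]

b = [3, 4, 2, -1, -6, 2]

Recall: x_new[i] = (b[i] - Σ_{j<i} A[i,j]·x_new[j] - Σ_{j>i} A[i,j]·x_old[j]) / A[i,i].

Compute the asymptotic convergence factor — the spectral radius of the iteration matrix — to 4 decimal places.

A = D + L + U where D = diag(-10, 7, -9, -8, -6, -7).
GS T = -(D+L)⁻¹U: row 0 first, T[0,1] = -(3)/(-10) = +0.3000; later rows by forward substitution.
  T[0,:] = [+0.0000  +0.3000  -0.5000  -0.5000  +0.6000  -0.5000]
  T[1,:] = [+0.0000  -0.0429  +0.3571  -0.2143  +0.6286  +0.9286]
  T[2,:] = [+0.0000  -0.1524  +0.3810  +0.5714  +0.4571  +1.1905]
  T[3,:] = [+0.0000  +0.2155  -0.3512  -0.5893  -0.3964  -1.1131]
  T[4,:] = [+0.0000  -0.1127  +0.1984  -0.1190  -0.9119  -0.6508]
  T[5,:] = [+0.0000  -0.0888  +0.1001  -0.1743  -0.5192  -0.4589]
eigenvalue magnitudes: 1.5770, 0.3810, 0.3810, 0.0569, 0.0435, 0.0000.
ρ = 1.5770; 1.5770 > 1, so it fails to converge.

1.5770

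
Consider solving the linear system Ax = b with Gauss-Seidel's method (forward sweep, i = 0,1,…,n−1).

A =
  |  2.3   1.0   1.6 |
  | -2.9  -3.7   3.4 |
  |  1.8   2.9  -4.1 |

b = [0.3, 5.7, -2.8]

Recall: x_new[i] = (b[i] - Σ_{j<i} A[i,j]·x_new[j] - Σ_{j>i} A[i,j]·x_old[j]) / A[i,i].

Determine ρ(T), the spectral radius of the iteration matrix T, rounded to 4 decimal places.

0.8692

Split A = D + L + U, D = diag(2.3, -3.7, -4.1).
T_GS = -(D+L)⁻¹U: row 0 first, T[0,1] = -(1)/(2.3) = -0.4348; later rows by forward substitution.
  T[0,:] = [+0.0000, -0.4348, -0.6957]
  T[1,:] = [+0.0000, +0.3408, +1.4642]
  T[2,:] = [+0.0000, +0.0502, +0.7302]
moduli |λ_i(T)| = 0.8692, 0.2018, 0.0000.
spectral radius ρ = 0.8692; 0.8692 < 1, so it converges for any x₀.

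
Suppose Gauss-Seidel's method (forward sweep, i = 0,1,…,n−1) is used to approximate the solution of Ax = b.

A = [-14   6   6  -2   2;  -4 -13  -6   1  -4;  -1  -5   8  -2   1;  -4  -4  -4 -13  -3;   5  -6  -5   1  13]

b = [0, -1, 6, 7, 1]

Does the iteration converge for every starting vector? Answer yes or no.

Diagonal D = diag(-14, -13, 8, -13, 13); L, U strict lower/upper.
Gauss-Seidel: T = -(D+L)⁻¹U, row 0 first, T[0,4] = -(2)/(-14) = +0.1429; later rows by forward substitution.
  T[0,:] = [+0.0000  +0.4286  +0.4286  -0.1429  +0.1429]
  T[1,:] = [+0.0000  -0.1319  -0.5934  +0.1209  -0.3516]
  T[2,:] = [+0.0000  -0.0288  -0.3173  +0.3077  -0.3269]
  T[3,:] = [+0.0000  -0.0824  +0.1484  -0.0879  -0.0659]
  T[4,:] = [+0.0000  -0.2305  -0.5722  +0.2358  -0.3379]
|roots of det(T-λI)|: 0.8768, 0.2465, 0.1425, 0.1425, 0.0000.
spectral radius ρ = 0.8768; 0.8768 < 1 ⇒ converges.

yes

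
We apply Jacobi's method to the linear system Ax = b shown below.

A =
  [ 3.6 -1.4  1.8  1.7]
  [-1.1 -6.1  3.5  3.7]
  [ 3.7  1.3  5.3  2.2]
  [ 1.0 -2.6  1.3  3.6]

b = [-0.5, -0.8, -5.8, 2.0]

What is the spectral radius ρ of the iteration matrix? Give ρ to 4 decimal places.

Split A = D + L + U, D = diag(3.6, -6.1, 5.3, 3.6).
T_J = -D⁻¹(L+U): T[2,1] = -(1.3)/(5.3) = -0.2453; T[2,2] = 0.
  T[0,:] = [+0.0000, +0.3889, -0.5000, -0.4722]
  T[1,:] = [-0.1803, +0.0000, +0.5738, +0.6066]
  T[2,:] = [-0.6981, -0.2453, +0.0000, -0.4151]
  T[3,:] = [-0.2778, +0.7222, -0.3611, +0.0000]
|λ(T)| sorted: 1.1475, 0.5394, 0.5394, 0.1729.
ρ(T) = max|λ| = 1.1475; 1.1475 > 1, so it fails to converge.

1.1475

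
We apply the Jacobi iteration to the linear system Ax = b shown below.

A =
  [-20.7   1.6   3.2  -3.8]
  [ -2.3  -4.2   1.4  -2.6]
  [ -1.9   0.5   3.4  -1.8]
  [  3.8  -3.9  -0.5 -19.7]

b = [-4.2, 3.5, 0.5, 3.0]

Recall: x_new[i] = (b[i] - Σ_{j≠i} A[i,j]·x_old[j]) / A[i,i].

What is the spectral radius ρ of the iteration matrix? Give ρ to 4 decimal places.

A = D + L + U where D = diag(-20.7, -4.2, 3.4, -19.7).
Jacobi T = -D⁻¹(L+U): T[1,3] = -(-2.6)/(-4.2) = -0.6190; T[1,1] = 0.
  T[0,:] = [+0.0000, +0.0773, +0.1546, -0.1836]
  T[1,:] = [-0.5476, +0.0000, +0.3333, -0.6190]
  T[2,:] = [+0.5588, -0.1471, +0.0000, +0.5294]
  T[3,:] = [+0.1929, -0.1980, -0.0254, +0.0000]
|eigenvalues of T|: 0.4155, 0.3097, 0.2667, 0.2667.
ρ(T) = max|λ| = 0.4155; 0.4155 < 1: convergent.

0.4155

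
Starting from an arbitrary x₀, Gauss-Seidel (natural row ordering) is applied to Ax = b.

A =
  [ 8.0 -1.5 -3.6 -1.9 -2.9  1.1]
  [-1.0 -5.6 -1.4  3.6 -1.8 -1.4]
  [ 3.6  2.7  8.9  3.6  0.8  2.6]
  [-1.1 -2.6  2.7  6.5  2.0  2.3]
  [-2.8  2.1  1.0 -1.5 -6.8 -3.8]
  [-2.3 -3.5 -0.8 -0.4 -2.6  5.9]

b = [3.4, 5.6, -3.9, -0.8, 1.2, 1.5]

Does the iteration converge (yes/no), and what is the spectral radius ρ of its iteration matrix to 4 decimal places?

yes, ρ = 0.8244

A = D + L + U where D = diag(8, -5.6, 8.9, 6.5, -6.8, 5.9).
T_GS = -(D+L)⁻¹U: row 0 first, T[0,2] = -(-3.6)/(8) = +0.4500; later rows by forward substitution.
  T[0,:] = [+0.0000  +0.1875  +0.4500  +0.2375  +0.3625  -0.1375]
  T[1,:] = [+0.0000  -0.0335  -0.3304  +0.6004  -0.3862  -0.2254]
  T[2,:] = [+0.0000  -0.0657  -0.0818  -0.6827  -0.1194  -0.1681]
  T[3,:] = [+0.0000  +0.0456  -0.0220  +0.5640  -0.3512  -0.3975]
  T[4,:] = [+0.0000  -0.1073  -0.2945  -0.1372  -0.2086  -0.5089]
  T[5,:] = [+0.0000  +0.0001  -0.1629  +0.3340  -0.2197  -0.4613]
|roots of det(T-λI)|: 0.8244, 0.5402, 0.1536, 0.1536, 0.1210, 0.0000.
ρ = 0.8244; 0.8244 < 1 ⇒ converges.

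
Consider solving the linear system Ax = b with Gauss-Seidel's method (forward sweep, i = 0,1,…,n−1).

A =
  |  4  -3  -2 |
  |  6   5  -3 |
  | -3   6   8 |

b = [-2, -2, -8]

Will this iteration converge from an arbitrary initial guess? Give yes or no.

yes

Let D = diag(4, 5, 8); L, U the strict triangles.
Gauss-Seidel: T = -(D+L)⁻¹U, row 0 first, T[0,1] = -(-3)/(4) = +0.7500; later rows by forward substitution.
  T[0,:] = [+0.0000  +0.7500  +0.5000]
  T[1,:] = [+0.0000  -0.9000  -0.0000]
  T[2,:] = [+0.0000  +0.9563  +0.1875]
eigenvalue magnitudes: 0.9000, 0.1875, 0.0000.
spectral radius ρ = 0.9000; 0.9000 < 1, so it converges for any x₀.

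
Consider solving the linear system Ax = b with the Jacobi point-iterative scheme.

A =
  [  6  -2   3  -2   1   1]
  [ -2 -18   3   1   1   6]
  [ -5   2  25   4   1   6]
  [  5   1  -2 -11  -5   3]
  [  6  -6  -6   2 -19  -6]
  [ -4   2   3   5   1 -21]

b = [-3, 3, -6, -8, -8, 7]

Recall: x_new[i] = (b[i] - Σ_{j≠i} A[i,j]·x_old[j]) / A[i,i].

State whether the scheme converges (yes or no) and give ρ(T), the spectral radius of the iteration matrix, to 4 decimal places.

yes, ρ = 0.5542

A = D + L + U where D = diag(6, -18, 25, -11, -19, -21).
T_J = -D⁻¹(L+U): T[3,2] = -(-2)/(-11) = -0.1818; T[3,3] = 0.
  T[0,:] = [+0.0000 +0.3333 -0.5000 +0.3333 -0.1667 -0.1667]
  T[1,:] = [-0.1111 +0.0000 +0.1667 +0.0556 +0.0556 +0.3333]
  T[2,:] = [+0.2000 -0.0800 +0.0000 -0.1600 -0.0400 -0.2400]
  T[3,:] = [+0.4545 +0.0909 -0.1818 +0.0000 -0.4545 +0.2727]
  T[4,:] = [+0.3158 -0.3158 -0.3158 +0.1053 +0.0000 -0.3158]
  T[5,:] = [-0.1905 +0.0952 +0.1429 +0.2381 +0.0476 +0.0000]
|λ(T)| sorted: 0.5542, 0.3981, 0.3981, 0.3199, 0.3199, 0.0710.
ρ(T) = max|λ| = 0.5542; 0.5542 < 1 ⇒ converges.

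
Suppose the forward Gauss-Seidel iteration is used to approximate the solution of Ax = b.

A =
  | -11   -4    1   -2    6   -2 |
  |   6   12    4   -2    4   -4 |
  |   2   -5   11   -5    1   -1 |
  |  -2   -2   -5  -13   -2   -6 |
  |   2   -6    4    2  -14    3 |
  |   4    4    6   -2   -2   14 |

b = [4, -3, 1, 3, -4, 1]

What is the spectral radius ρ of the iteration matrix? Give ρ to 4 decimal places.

0.8650

Diagonal D = diag(-11, 12, 11, -13, -14, 14); L, U strict lower/upper.
T_GS = -(D+L)⁻¹U: row 0 first, T[0,2] = -(1)/(-11) = +0.0909; later rows by forward substitution.
  T[0,:] = [+0.0000, -0.3636, +0.0909, -0.1818, +0.5455, -0.1818]
  T[1,:] = [+0.0000, +0.1818, -0.3788, +0.2576, -0.6061, +0.4242]
  T[2,:] = [+0.0000, +0.1488, -0.1887, +0.6047, -0.4656, +0.3168]
  T[3,:] = [+0.0000, -0.0292, +0.1169, -0.2442, +0.0345, -0.6207]
  T[4,:] = [+0.0000, -0.0915, +0.1381, +0.0015, +0.2096, +0.0083]
  T[5,:] = [+0.0000, -0.0291, +0.1995, -0.3155, +0.2517, -0.2925]
|eigenvalues of T|: 0.8650, 0.3119, 0.3119, 0.1560, 0.0395, 0.0000.
ρ = 0.8650; 0.8650 < 1, so it converges for any x₀.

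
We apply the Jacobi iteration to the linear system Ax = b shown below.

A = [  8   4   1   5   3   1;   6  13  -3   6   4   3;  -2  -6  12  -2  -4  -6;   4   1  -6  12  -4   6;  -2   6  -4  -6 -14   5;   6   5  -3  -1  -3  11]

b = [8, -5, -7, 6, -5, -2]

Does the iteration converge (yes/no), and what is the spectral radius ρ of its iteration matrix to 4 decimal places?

no, ρ = 1.2538

Write A = D+L+U with D = diag(8, 13, 12, 12, -14, 11).
Jacobi T = -D⁻¹(L+U): T[0,2] = -(1)/(8) = -0.1250; T[0,0] = 0.
  T[0,:] = [+0.0000  -0.5000  -0.1250  -0.6250  -0.3750  -0.1250]
  T[1,:] = [-0.4615  +0.0000  +0.2308  -0.4615  -0.3077  -0.2308]
  T[2,:] = [+0.1667  +0.5000  +0.0000  +0.1667  +0.3333  +0.5000]
  T[3,:] = [-0.3333  -0.0833  +0.5000  +0.0000  +0.3333  -0.5000]
  T[4,:] = [-0.1429  +0.4286  -0.2857  -0.4286  +0.0000  +0.3571]
  T[5,:] = [-0.5455  -0.4545  +0.2727  +0.0909  +0.2727  +0.0000]
eigenvalue magnitudes: 1.2538, 0.7149, 0.6193, 0.6193, 0.3131, 0.3131.
spectral radius ρ = 1.2538; 1.2538 > 1: divergent.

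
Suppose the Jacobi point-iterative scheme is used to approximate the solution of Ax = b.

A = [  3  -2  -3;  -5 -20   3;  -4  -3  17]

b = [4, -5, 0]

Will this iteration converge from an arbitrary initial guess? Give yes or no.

yes

Split A = D + L + U, D = diag(3, -20, 17).
Jacobi: T = -D⁻¹(L+U), T[2,1] = -(-3)/(17) = +0.1765; T[2,2] = 0.
  T[0,:] = [+0.0000  +0.6667  +1.0000]
  T[1,:] = [-0.2500  +0.0000  +0.1500]
  T[2,:] = [+0.2353  +0.1765  +0.0000]
eigenvalue magnitudes: 0.3854, 0.2311, 0.2311.
spectral radius ρ = 0.3854; 0.3854 < 1 ⇒ converges.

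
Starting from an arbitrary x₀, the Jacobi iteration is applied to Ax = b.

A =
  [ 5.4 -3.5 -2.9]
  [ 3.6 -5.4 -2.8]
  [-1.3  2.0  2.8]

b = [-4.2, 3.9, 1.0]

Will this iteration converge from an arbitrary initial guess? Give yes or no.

no

A = D + L + U where D = diag(5.4, -5.4, 2.8).
T_J = -D⁻¹(L+U): T[0,1] = -(-3.5)/(5.4) = +0.6481; T[0,0] = 0.
  T[0,:] = [+0.0000, +0.6481, +0.5370]
  T[1,:] = [+0.6667, +0.0000, -0.5185]
  T[2,:] = [+0.4643, -0.7143, +0.0000]
eigenvalue magnitudes: 1.1831, 0.6355, 0.5476.
ρ = 1.1831; 1.1831 > 1, so it fails to converge.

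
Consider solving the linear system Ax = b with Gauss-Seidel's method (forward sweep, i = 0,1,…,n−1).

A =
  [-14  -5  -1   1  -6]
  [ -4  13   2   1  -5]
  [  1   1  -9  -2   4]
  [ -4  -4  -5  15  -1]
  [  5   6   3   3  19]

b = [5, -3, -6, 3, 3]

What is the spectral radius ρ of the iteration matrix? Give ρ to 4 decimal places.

0.5004

Diagonal D = diag(-14, 13, -9, 15, 19); L, U strict lower/upper.
GS T = -(D+L)⁻¹U: row 0 first, T[0,1] = -(-5)/(-14) = -0.3571; later rows by forward substitution.
  T[0,:] = [+0.0000  -0.3571  -0.0714  +0.0714  -0.4286]
  T[1,:] = [+0.0000  -0.1099  -0.1758  -0.0549  +0.2527]
  T[2,:] = [+0.0000  -0.0519  -0.0275  -0.2204  +0.4249]
  T[3,:] = [+0.0000  -0.1418  -0.0751  -0.0691  +0.1614]
  T[4,:] = [+0.0000  +0.1593  +0.0905  +0.0443  -0.0596]
|eigenvalues of T|: 0.5004, 0.1330, 0.1330, 0.0242, 0.0000.
ρ = 0.5004; 0.5004 < 1: convergent.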